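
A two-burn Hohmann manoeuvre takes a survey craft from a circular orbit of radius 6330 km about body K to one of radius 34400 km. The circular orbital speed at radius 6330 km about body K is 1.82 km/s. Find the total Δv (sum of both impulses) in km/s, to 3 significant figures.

Δv = 0.891 km/s

From the circular-orbit relation v² = μ/r at r = 6330 km: μ = v²r = (1.82)² × 6330 = 20967.5 km³/s².
Transfer-ellipse semi-major axis a_t = (r₁ + r₂)/2 = (6330 + 34400)/2 = 20365 km.
Circular speed at r₁: v₁ = √(μ/r₁) = √(20967.5/6330) = 1.8200 km/s.
On the transfer ellipse at r₁, v² = μ(2/r − 1/a) gives v_p = √[μ(2/r₁ − 1/a_t)] = 2.3654 km/s.
First burn Δv₁ = |v_p − v₁| = 0.5454 km/s.
Circular speed at r₂: v₂ = √(μ/r₂) = 0.78072 km/s.
Transfer-orbit speed at r₂: v_a = √[μ(2/r₂ − 1/a_t)] = 0.43526 km/s.
Second burn Δv₂ = |v₂ − v_a| = 0.3455 km/s.
Total Δv = Δv₁ + Δv₂ = 0.8909 km/s.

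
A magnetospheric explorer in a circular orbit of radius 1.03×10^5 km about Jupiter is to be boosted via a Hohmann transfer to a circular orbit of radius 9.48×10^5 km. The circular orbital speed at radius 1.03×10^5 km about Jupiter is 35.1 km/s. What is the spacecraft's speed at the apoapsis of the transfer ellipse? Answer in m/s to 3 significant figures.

From the circular-orbit relation v² = μ/r at r = 1.03×10^5 km: μ = v²r = (35.1)² × 1.03×10^5 = 1.26897×10^8 km³/s².
Semi-major axis of the transfer orbit: a_t = (1.030×10^5 + 9.480×10^5)/2 = 5.255×10^5 km.
The apoapsis of the transfer ellipse is at r = 9.480×10^5 km.
Vis-viva: v = √[μ(2/r − 1/a_t)] = √[1.26897×10^8 × (2/9.480×10^5 − 1/5.255×10^5)] = 5.122 km/s.

v = 5120 m/s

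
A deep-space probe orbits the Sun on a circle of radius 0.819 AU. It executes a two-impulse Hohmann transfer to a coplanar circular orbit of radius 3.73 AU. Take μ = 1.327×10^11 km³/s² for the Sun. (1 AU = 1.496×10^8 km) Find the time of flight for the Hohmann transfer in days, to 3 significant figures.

In km: r₁ = 0.819 × 1.496×10^8 = 1.225224×10^8 km; r₂ = 3.73 × 1.496×10^8 = 5.58008×10^8 km.
Semi-major axis of the transfer orbit: a_t = (1.225224×10^8 + 5.58008×10^8)/2 = 3.402652×10^8 km.
Transfer time t = π√(a_t³/μ) = π√((3.402652×10^8)³ / 1.327×10^11) = 5.413×10^7 s.
Converting: 5.413×10^7 s ÷ 86400 s/day = 627 days.

t = 627 days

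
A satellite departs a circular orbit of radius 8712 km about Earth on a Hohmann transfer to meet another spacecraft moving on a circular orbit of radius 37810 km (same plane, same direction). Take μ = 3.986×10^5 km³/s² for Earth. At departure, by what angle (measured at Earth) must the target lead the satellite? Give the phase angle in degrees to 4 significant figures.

φ = 93.14°

Semi-major axis of the transfer orbit: a_t = (8712 + 37810)/2 = 23261 km.
Transfer time t = π√(a_t³/μ) = 17650 s.
Target angular speed ω₂ = √(μ/r₂³) = 8.587×10^-5 rad/s.
Angle swept by the target during transfer: ω₂·t = 1.516 rad = 86.86°.
The satellite traverses 180° on the transfer ellipse, so the target must lead by 180° − 86.86° = 93.14°.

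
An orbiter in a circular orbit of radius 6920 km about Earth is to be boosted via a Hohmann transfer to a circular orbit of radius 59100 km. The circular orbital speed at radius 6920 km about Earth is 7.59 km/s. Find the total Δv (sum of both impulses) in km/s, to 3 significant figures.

From the circular-orbit relation v² = μ/r at r = 6920 km: μ = v²r = (7.59)² × 6920 = 3.98648×10^5 km³/s².
Transfer-ellipse semi-major axis a_t = (r₁ + r₂)/2 = (6920 + 59100)/2 = 33010 km.
Circular speed at r₁: v₁ = √(μ/r₁) = √(3.98648×10^5/6920) = 7.5900 km/s.
On the transfer ellipse at r₁, vis-viva gives v_p = √[μ(2/r₁ − 1/a_t)] = 10.156 km/s.
First burn Δv₁ = |v_p − v₁| = 2.566 km/s.
Circular speed at r₂: v₂ = √(μ/r₂) = 2.597 km/s.
Transfer-orbit speed at r₂: v_a = √[μ(2/r₂ − 1/a_t)] = 1.189 km/s.
Second burn Δv₂ = |v₂ − v_a| = 1.408 km/s.
Δv = Δv₁ + Δv₂ = 2.566 + 1.408 = 3.974 km/s.

Δv = 3.97 km/s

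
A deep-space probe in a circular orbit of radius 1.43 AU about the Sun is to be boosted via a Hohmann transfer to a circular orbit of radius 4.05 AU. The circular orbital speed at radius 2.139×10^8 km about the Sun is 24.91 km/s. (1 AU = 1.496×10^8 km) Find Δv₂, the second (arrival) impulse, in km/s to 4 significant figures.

From the circular-orbit relation v² = μ/r at r = 2.139×10^8 km: μ = v²r = (24.91)² × 2.139×10^8 = 1.32727×10^11 km³/s².
In km: r₁ = 1.43 × 1.496×10^8 = 2.13928×10^8 km; r₂ = 4.05 × 1.496×10^8 = 6.0588×10^8 km.
Transfer-ellipse semi-major axis a_t = (r₁ + r₂)/2 = (2.13928×10^8 + 6.0588×10^8)/2 = 4.09904×10^8 km.
Circular speed at r = 6.0588×10^8 km: v_c = √(μ/r) = 14.8008 km/s.
Transfer-orbit speed at the same r (vis-viva, a = a_t): v_t = √[μ(2/r − 1/a_t)] = 10.6925 km/s.
Δv₂ = |v_t − v_c| = |10.6925 − 14.8008| = 4.108 km/s.

Δv₂ = 4.108 km/s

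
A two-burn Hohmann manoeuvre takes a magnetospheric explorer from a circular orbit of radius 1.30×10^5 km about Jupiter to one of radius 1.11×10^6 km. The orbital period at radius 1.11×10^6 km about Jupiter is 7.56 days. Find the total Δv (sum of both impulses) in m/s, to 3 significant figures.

Δv = 16300 m/s

From Kepler's third law T² = 4π²r³/μ at r = 1.11×10^6 km, T = 7.56 days = 7.56 × 86400 s = 6.53184×10^5 s: μ = 4π²r³/T² = 1.26549×10^8 km³/s².
The Hohmann ellipse has a_t = (r₁ + r₂)/2 = 6.200×10^5 km.
Circular speed at r₁: v₁ = √(μ/r₁) = √(1.26549×10^8/1.300×10^5) = 31.2002 km/s.
On the transfer ellipse at r₁, vis-viva equation gives v_p = √[μ(2/r₁ − 1/a_t)] = 41.7468 km/s.
First burn Δv₁ = |v_p − v₁| = 10.5466 km/s.
At r₂, v₂ = √(μ/r₂) = 10.67744 km/s.
Transfer-orbit speed at r₂: v_a = √[μ(2/r₂ − 1/a_t)] = 4.889260 km/s.
Second burn Δv₂ = |v₂ − v_a| = 5.78818 km/s.
Δv = Δv₁ + Δv₂ = 10.5466 + 5.78818 = 16.33 km/s.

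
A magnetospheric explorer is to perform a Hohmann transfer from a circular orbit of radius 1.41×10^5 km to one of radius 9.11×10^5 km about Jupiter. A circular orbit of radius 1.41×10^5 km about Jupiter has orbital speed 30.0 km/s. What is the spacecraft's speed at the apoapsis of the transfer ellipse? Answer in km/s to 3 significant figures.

v = 6.11 km/s

From the circular-orbit relation v² = μ/r at r = 1.41×10^5 km: μ = v²r = (30.0)² × 1.41×10^5 = 1.26900×10^8 km³/s².
Semi-major axis of the transfer orbit: a_t = (1.410×10^5 + 9.110×10^5)/2 = 5.260×10^5 km.
At apoapsis, r = 9.110×10^5 km.
Vis-viva: v = √[μ(2/r − 1/a_t)] = √[1.26900×10^8 × (2/9.110×10^5 − 1/5.260×10^5)] = 6.111 km/s.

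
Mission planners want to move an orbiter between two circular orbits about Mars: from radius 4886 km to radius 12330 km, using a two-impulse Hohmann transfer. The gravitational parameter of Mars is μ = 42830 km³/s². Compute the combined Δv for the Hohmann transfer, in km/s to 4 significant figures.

Transfer-ellipse semi-major axis a_t = (r₁ + r₂)/2 = (4886 + 12330)/2 = 8608 km.
At r₁ the circular-orbit speed is v₁ = √(μ/r₁) = 2.96072 km/s.
Transfer-orbit speed at r₁ (vis-viva): v_p = √[μ(2/r₁ − 1/a_t)] = 3.54346 km/s.
First burn Δv₁ = |v_p − v₁| = 0.5827 km/s.
Circular speed at r₂: v₂ = √(μ/r₂) = 1.8638 km/s.
Transfer-orbit speed at r₂: v_a = √[μ(2/r₂ − 1/a_t)] = 1.4042 km/s.
Second burn Δv₂ = |v₂ − v_a| = 0.4596 km/s.
Total Δv = Δv₁ + Δv₂ = 1.042 km/s.

Δv = 1.042 km/s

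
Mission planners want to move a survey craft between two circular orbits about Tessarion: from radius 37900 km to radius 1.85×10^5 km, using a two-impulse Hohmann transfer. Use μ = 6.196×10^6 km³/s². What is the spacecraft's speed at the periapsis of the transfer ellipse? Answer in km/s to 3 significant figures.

Semi-major axis of the transfer orbit: a_t = (37900 + 1.850×10^5)/2 = 1.1145×10^5 km.
At periapsis, r = 37900 km.
Vis-viva: v = √[μ(2/r − 1/a_t)] = √[6.196×10^6 × (2/37900 − 1/1.1145×10^5)] = 16.47 km/s.

v = 16.5 km/s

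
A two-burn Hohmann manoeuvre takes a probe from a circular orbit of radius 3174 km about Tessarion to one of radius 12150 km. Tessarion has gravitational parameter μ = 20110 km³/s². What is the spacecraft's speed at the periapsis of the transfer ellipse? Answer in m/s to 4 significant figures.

v = 3170 m/s

Semi-major axis of the transfer orbit: a_t = (3174 + 12150)/2 = 7662 km.
The periapsis of the transfer ellipse is at r = 3174 km.
From the vis-viva equation, v = √[μ(2/r − 1/a_t)] = 3.170 km/s.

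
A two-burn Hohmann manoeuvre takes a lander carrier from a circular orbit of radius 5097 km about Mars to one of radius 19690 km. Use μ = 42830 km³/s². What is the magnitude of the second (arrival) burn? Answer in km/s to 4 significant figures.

Transfer-ellipse semi-major axis a_t = (r₁ + r₂)/2 = (5097 + 19690)/2 = 12393.5 km.
Circular speed at r = 19690 km: v_c = √(μ/r) = 1.47486 km/s.
Vis-viva on the transfer ellipse at r = 19690 km gives v_t = √[μ(2/r − 1/a_t)] = 0.945827 km/s.
Δv₂ = |v_t − v_c| = |0.945827 − 1.47486| = 0.5290 km/s.

Δv₂ = 0.5290 km/s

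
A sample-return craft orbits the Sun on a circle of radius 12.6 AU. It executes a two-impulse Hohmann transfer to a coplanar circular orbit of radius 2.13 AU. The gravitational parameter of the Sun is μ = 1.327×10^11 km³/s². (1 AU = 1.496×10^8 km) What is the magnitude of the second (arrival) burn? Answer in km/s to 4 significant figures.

In km: r₁ = 12.6 × 1.496×10^8 = 1.88496×10^9 km; r₂ = 2.13 × 1.496×10^8 = 3.18648×10^8 km.
The Hohmann ellipse has a_t = (r₁ + r₂)/2 = 1.101804×10^9 km.
On the circular orbit at r = 3.18648×10^8 km, v_c = √(μ/r) = 20.407 km/s.
Vis-viva on the transfer ellipse at r = 3.18648×10^8 km gives v_t = √[μ(2/r − 1/a_t)] = 26.692 km/s.
Δv₂ = |v_t − v_c| = |26.692 − 20.407| = 6.285 km/s.

Δv₂ = 6.285 km/s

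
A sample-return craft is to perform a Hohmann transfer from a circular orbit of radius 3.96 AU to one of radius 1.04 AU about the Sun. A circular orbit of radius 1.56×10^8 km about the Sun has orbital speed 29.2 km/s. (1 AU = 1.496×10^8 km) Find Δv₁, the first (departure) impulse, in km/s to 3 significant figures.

From the circular-orbit relation v² = μ/r at r = 1.56×10^8 km: μ = v²r = (29.2)² × 1.56×10^8 = 1.33012×10^11 km³/s².
In km: r₁ = 3.96 × 1.496×10^8 = 5.92416×10^8 km; r₂ = 1.04 × 1.496×10^8 = 1.55584×10^8 km.
Transfer-ellipse semi-major axis a_t = (r₁ + r₂)/2 = (5.92416×10^8 + 1.55584×10^8)/2 = 3.740×10^8 km.
On the circular orbit at r = 5.92416×10^8 km, v_c = √(μ/r) = 14.9841 km/s.
Transfer-orbit speed at the same r (vis-viva, a = a_t): v_t = √[μ(2/r − 1/a_t)] = 9.66448 km/s.
Δv₁ = |v_t − v_c| = |9.66448 − 14.9841| = 5.320 km/s.

Δv₁ = 5.32 km/s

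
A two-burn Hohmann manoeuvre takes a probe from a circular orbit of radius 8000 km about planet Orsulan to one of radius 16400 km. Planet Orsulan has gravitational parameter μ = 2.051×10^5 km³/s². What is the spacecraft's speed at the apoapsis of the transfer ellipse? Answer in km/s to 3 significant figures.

The Hohmann ellipse has a_t = (r₁ + r₂)/2 = 12200 km.
At apoapsis, r = 16400 km.
Applying v² = μ(2/r − 1/a_t): v = 2.864 km/s.

v = 2.86 km/s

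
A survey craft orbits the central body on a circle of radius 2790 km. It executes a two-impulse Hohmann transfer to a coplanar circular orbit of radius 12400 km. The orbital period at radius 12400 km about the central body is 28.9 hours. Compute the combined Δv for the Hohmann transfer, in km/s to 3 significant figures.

Δv = 0.733 km/s

From Kepler's third law T² = 4π²r³/μ at r = 12400 km, T = 28.9 hours = 28.9 × 3600 s = 1.0404×10^5 s: μ = 4π²r³/T² = 6953.83 km³/s².
The Hohmann ellipse has a_t = (r₁ + r₂)/2 = 7595 km.
At r₁ the circular-orbit speed is v₁ = √(μ/r₁) = 1.5787 km/s.
Transfer-orbit speed at r₁ (v² = μ(2/r − 1/a)): v_p = √[μ(2/r₁ − 1/a_t)] = 2.0172 km/s.
First burn Δv₁ = |v_p − v₁| = 0.4385 km/s.
Circular speed at r₂: v₂ = √(μ/r₂) = 0.7489 km/s.
Transfer-orbit speed at r₂: v_a = √[μ(2/r₂ − 1/a_t)] = 0.4539 km/s.
Second burn Δv₂ = |v₂ − v_a| = 0.2950 km/s.
Δv = Δv₁ + Δv₂ = 0.4385 + 0.2950 = 0.7335 km/s.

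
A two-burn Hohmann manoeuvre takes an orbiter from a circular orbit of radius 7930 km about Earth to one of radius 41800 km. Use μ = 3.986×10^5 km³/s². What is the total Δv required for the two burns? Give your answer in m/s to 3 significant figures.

The Hohmann ellipse has a_t = (r₁ + r₂)/2 = 24865 km.
Circular speed at r₁: v₁ = √(μ/r₁) = √(3.986×10^5/7930) = 7.08977 km/s.
Transfer-orbit speed at r₁ (vis-viva): v_p = √[μ(2/r₁ − 1/a_t)] = 9.19234 km/s.
First burn Δv₁ = |v_p − v₁| = 2.103 km/s.
At r₂, v₂ = √(μ/r₂) = 3.088 km/s.
Transfer-orbit speed at r₂: v_a = √[μ(2/r₂ − 1/a_t)] = 1.744 km/s.
Second burn Δv₂ = |v₂ − v_a| = 1.344 km/s.
Total Δv = Δv₁ + Δv₂ = 3.447 km/s.

Δv = 3450 m/s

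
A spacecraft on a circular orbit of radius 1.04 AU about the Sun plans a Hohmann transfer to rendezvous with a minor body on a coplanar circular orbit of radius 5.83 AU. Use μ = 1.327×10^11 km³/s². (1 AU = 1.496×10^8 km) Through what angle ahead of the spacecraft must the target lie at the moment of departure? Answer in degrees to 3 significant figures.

In km: r₁ = 1.04 × 1.496×10^8 = 1.55584×10^8 km; r₂ = 5.83 × 1.496×10^8 = 8.72168×10^8 km.
Semi-major axis of the transfer orbit: a_t = (1.55584×10^8 + 8.72168×10^8)/2 = 5.13876×10^8 km.
The half-period of the transfer ellipse is t = π√(a_t³/μ) = 1.0046×10^8 s.
The target's mean motion on its circular orbit is ω₂ = √(μ/r₂³) = 1.4143×10^-8 rad/s.
Angle swept by the target during transfer: ω₂·t = 1.4208 rad = 81.41°.
The spacecraft traverses 180° on the transfer ellipse, so the target must lead by 180° − 81.41° = 98.6°.

φ = 98.6°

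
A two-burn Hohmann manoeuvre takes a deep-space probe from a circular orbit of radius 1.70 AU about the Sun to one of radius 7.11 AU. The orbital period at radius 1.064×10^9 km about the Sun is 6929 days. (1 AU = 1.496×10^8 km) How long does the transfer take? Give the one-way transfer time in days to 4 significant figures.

t = 1689 days

From Kepler's third law T² = 4π²r³/μ at r = 1.064×10^9 km, T = 6929 days = 6929 × 86400 s = 5.986656×10^8 s: μ = 4π²r³/T² = 1.32683×10^11 km³/s².
In km: r₁ = 1.70 × 1.496×10^8 = 2.5432×10^8 km; r₂ = 7.11 × 1.496×10^8 = 1.063656×10^9 km.
Transfer-ellipse semi-major axis a_t = (r₁ + r₂)/2 = (2.5432×10^8 + 1.063656×10^9)/2 = 6.58988×10^8 km.
Transfer time t = π√(a_t³/μ) = π√((6.58988×10^8)³ / 1.32683×10^11) = 1.459×10^8 s.
Converting: 1.459×10^8 s ÷ 86400 s/day = 1689 days.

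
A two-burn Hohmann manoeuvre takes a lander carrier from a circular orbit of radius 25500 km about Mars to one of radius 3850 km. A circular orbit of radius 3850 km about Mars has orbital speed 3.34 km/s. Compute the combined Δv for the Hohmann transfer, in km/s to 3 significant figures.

From the circular-orbit relation v² = μ/r at r = 3850 km: μ = v²r = (3.34)² × 3850 = 42949.1 km³/s².
Transfer-ellipse semi-major axis a_t = (r₁ + r₂)/2 = (25500 + 3850)/2 = 14675 km.
At r₁ the circular-orbit speed is v₁ = √(μ/r₁) = 1.2978 km/s.
Transfer-orbit speed at r₁ (vis-viva equation): v_a = √[μ(2/r₁ − 1/a_t)] = 0.66473 km/s.
First burn Δv₁ = |v_a − v₁| = 0.6331 km/s.
At r₂, v₂ = √(μ/r₂) = 3.340 km/s.
Transfer-orbit speed at r₂: v_p = √[μ(2/r₂ − 1/a_t)] = 4.403 km/s.
Second burn Δv₂ = |v₂ − v_p| = 1.063 km/s.
Δv = Δv₁ + Δv₂ = 0.6331 + 1.063 = 1.696 km/s.

Δv = 1.70 km/s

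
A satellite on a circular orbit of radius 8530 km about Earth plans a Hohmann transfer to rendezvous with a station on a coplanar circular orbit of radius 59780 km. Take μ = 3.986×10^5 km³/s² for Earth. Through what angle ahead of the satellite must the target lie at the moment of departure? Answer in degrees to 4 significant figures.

φ = 102.3°

Transfer-ellipse semi-major axis a_t = (r₁ + r₂)/2 = (8530 + 59780)/2 = 34155 km.
Transfer time t = π√(a_t³/μ) = 31409.6 s.
The target's mean motion on its circular orbit is ω₂ = √(μ/r₂³) = 4.31951×10^-5 rad/s.
Angle swept by the target during transfer: ω₂·t = 1.35674 rad = 77.74°.
The satellite traverses 180° on the transfer ellipse, so the target must lead by 180° − 77.74° = 102.3°.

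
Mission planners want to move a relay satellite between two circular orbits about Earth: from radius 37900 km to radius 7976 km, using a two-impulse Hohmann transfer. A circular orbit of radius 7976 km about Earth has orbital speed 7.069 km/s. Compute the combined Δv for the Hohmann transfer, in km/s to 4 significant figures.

From the circular-orbit relation v² = μ/r at r = 7976 km: μ = v²r = (7.069)² × 7976 = 3.98567×10^5 km³/s².
The Hohmann ellipse has a_t = (r₁ + r₂)/2 = 22938 km.
Circular speed at r₁: v₁ = √(μ/r₁) = √(3.98567×10^5/37900) = 3.2429 km/s.
Transfer-orbit speed at r₁ (vis-viva equation): v_a = √[μ(2/r₁ − 1/a_t)] = 1.9123 km/s.
First burn Δv₁ = |v_a − v₁| = 1.3306 km/s.
Circular speed at r₂: v₂ = √(μ/r₂) = 7.0690 km/s.
Transfer-orbit speed at r₂: v_p = √[μ(2/r₂ − 1/a_t)] = 9.0866 km/s.
Second burn Δv₂ = |v₂ − v_p| = 2.0176 km/s.
Total Δv = Δv₁ + Δv₂ = 3.348 km/s.

Δv = 3.348 km/s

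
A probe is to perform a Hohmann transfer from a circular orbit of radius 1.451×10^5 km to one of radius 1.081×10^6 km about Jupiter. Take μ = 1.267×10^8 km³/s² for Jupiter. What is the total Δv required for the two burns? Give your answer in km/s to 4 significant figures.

Transfer-ellipse semi-major axis a_t = (r₁ + r₂)/2 = (1.451×10^5 + 1.081×10^6)/2 = 6.1305×10^5 km.
At r₁ the circular-orbit speed is v₁ = √(μ/r₁) = 29.550 km/s.
Transfer-orbit speed at r₁ (vis-viva): v_p = √[μ(2/r₁ − 1/a_t)] = 39.239 km/s.
First burn Δv₁ = |v_p − v₁| = 9.689 km/s.
At r₂, v₂ = √(μ/r₂) = 10.826 km/s.
Transfer-orbit speed at r₂: v_a = √[μ(2/r₂ − 1/a_t)] = 5.2670 km/s.
Second burn Δv₂ = |v₂ − v_a| = 5.559 km/s.
Δv = Δv₁ + Δv₂ = 9.689 + 5.559 = 15.25 km/s.

Δv = 15.25 km/s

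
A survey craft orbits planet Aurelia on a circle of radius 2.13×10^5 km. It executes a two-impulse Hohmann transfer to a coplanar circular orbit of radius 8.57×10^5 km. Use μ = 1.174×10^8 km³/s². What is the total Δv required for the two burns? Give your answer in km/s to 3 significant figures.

Δv = 10.6 km/s

Semi-major axis of the transfer orbit: a_t = (2.130×10^5 + 8.570×10^5)/2 = 5.350×10^5 km.
Circular speed at r₁: v₁ = √(μ/r₁) = √(1.174×10^8/2.130×10^5) = 23.477 km/s.
On the transfer ellipse at r₁, v² = μ(2/r − 1/a) gives v_p = √[μ(2/r₁ − 1/a_t)] = 29.714 km/s.
First burn Δv₁ = |v_p − v₁| = 6.237 km/s.
Circular speed at r₂: v₂ = √(μ/r₂) = 11.704 km/s.
Transfer-orbit speed at r₂: v_a = √[μ(2/r₂ − 1/a_t)] = 7.3851 km/s.
Second burn Δv₂ = |v₂ − v_a| = 4.319 km/s.
Total Δv = Δv₁ + Δv₂ = 10.56 km/s.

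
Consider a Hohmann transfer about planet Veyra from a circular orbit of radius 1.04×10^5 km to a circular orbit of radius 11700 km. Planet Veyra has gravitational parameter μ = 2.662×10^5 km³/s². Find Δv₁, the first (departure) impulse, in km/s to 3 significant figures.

Semi-major axis of the transfer orbit: a_t = (1.040×10^5 + 11700)/2 = 57850 km.
On the circular orbit at r = 1.040×10^5 km, v_c = √(μ/r) = 1.5999 km/s.
Vis-viva on the transfer ellipse at r = 1.040×10^5 km gives v_t = √[μ(2/r − 1/a_t)] = 0.71950 km/s.
Δv₁ = |v_t − v_c| = |0.71950 − 1.5999| = 0.8804 km/s.

Δv₁ = 0.880 km/s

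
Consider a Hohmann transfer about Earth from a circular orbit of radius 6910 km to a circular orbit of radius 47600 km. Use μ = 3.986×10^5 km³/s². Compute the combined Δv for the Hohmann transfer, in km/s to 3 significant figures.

Δv = 3.88 km/s

Transfer-ellipse semi-major axis a_t = (r₁ + r₂)/2 = (6910 + 47600)/2 = 27255 km.
Circular speed at r₁: v₁ = √(μ/r₁) = √(3.986×10^5/6910) = 7.5950 km/s.
On the transfer ellipse at r₁, v² = μ(2/r − 1/a) gives v_p = √[μ(2/r₁ − 1/a_t)] = 10.037 km/s.
First burn Δv₁ = |v_p − v₁| = 2.442 km/s.
At r₂, v₂ = √(μ/r₂) = 2.894 km/s.
Transfer-orbit speed at r₂: v_a = √[μ(2/r₂ − 1/a_t)] = 1.457 km/s.
Second burn Δv₂ = |v₂ − v_a| = 1.437 km/s.
Δv = Δv₁ + Δv₂ = 2.442 + 1.437 = 3.879 km/s.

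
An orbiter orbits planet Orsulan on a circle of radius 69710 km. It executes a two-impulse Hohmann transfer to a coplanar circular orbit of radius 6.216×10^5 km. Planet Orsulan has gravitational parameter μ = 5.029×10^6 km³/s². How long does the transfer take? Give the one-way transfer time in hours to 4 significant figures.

The Hohmann ellipse has a_t = (r₁ + r₂)/2 = 3.45655×10^5 km.
Transfer time t = π√(a_t³/μ) = π√((3.45655×10^5)³ / 5.029×10^6) = 2.847×10^5 s.
Converting: 2.847×10^5 s ÷ 3600 s/hour = 79.08 hours.

t = 79.08 hours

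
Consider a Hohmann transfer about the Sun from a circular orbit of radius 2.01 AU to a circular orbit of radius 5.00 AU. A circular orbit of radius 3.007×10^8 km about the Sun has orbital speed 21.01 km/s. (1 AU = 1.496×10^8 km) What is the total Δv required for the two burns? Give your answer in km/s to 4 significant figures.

From the circular-orbit relation v² = μ/r at r = 3.007×10^8 km: μ = v²r = (21.01)² × 3.007×10^8 = 1.32735×10^11 km³/s².
In km: r₁ = 2.01 × 1.496×10^8 = 3.00696×10^8 km; r₂ = 5.00 × 1.496×10^8 = 7.480×10^8 km.
The Hohmann ellipse has a_t = (r₁ + r₂)/2 = 5.24348×10^8 km.
At r₁ the circular-orbit speed is v₁ = √(μ/r₁) = 21.010 km/s.
On the transfer ellipse at r₁, vis-viva equation gives v_p = √[μ(2/r₁ − 1/a_t)] = 25.094 km/s.
First burn Δv₁ = |v_p − v₁| = 4.084 km/s.
Circular speed at r₂: v₂ = √(μ/r₂) = 13.321 km/s.
Transfer-orbit speed at r₂: v_a = √[μ(2/r₂ − 1/a_t)] = 10.088 km/s.
Second burn Δv₂ = |v₂ − v_a| = 3.233 km/s.
Δv = Δv₁ + Δv₂ = 4.084 + 3.233 = 7.317 km/s.

Δv = 7.317 km/s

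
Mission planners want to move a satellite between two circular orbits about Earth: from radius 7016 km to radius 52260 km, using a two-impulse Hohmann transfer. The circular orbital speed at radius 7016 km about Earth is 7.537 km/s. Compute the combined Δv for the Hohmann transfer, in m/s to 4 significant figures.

Δv = 3889 m/s

From the circular-orbit relation v² = μ/r at r = 7016 km: μ = v²r = (7.537)² × 7016 = 3.98553×10^5 km³/s².
The Hohmann ellipse has a_t = (r₁ + r₂)/2 = 29638 km.
At r₁ the circular-orbit speed is v₁ = √(μ/r₁) = 7.5370 km/s.
Transfer-orbit speed at r₁ (vis-viva): v_p = √[μ(2/r₁ − 1/a_t)] = 10.008 km/s.
First burn Δv₁ = |v_p − v₁| = 2.471 km/s.
At r₂, v₂ = √(μ/r₂) = 2.762 km/s.
Transfer-orbit speed at r₂: v_a = √[μ(2/r₂ − 1/a_t)] = 1.344 km/s.
Second burn Δv₂ = |v₂ − v_a| = 1.418 km/s.
Total Δv = Δv₁ + Δv₂ = 3.889 km/s.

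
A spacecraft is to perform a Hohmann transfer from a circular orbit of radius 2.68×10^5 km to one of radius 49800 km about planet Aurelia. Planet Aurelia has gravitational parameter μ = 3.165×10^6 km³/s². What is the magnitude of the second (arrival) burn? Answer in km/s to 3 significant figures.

Δv₂ = 2.38 km/s

Semi-major axis of the transfer orbit: a_t = (2.680×10^5 + 49800)/2 = 1.589×10^5 km.
On the circular orbit at r = 49800 km, v_c = √(μ/r) = 7.9721 km/s.
Vis-viva on the transfer ellipse at r = 49800 km gives v_t = √[μ(2/r − 1/a_t)] = 10.353 km/s.
Δv₂ = |v_t − v_c| = |10.353 − 7.9721| = 2.381 km/s.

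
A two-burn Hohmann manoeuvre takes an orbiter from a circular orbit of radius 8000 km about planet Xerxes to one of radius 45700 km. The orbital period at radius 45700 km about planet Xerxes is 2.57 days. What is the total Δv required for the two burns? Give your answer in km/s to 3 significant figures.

Δv = 1.53 km/s

From Kepler's third law T² = 4π²r³/μ at r = 45700 km, T = 2.57 days = 2.57 × 86400 s = 2.22048×10^5 s: μ = 4π²r³/T² = 76421.3 km³/s².
Semi-major axis of the transfer orbit: a_t = (8000 + 45700)/2 = 26850 km.
At r₁ the circular-orbit speed is v₁ = √(μ/r₁) = 3.09074 km/s.
Transfer-orbit speed at r₁ (vis-viva): v_p = √[μ(2/r₁ − 1/a_t)] = 4.03226 km/s.
First burn Δv₁ = |v_p − v₁| = 0.9415 km/s.
Circular speed at r₂: v₂ = √(μ/r₂) = 1.2932 km/s.
Transfer-orbit speed at r₂: v_a = √[μ(2/r₂ − 1/a_t)] = 0.70587 km/s.
Second burn Δv₂ = |v₂ − v_a| = 0.5873 km/s.
Total Δv = Δv₁ + Δv₂ = 1.529 km/s.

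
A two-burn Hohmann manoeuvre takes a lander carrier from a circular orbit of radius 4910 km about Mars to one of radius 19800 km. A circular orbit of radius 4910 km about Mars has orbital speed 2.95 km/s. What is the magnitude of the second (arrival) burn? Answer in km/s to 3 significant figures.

From the circular-orbit relation v² = μ/r at r = 4910 km: μ = v²r = (2.95)² × 4910 = 42729.3 km³/s².
Transfer-ellipse semi-major axis a_t = (r₁ + r₂)/2 = (4910 + 19800)/2 = 12355 km.
On the circular orbit at r = 19800 km, v_c = √(μ/r) = 1.469 km/s.
Vis-viva on the transfer ellipse at r = 19800 km gives v_t = √[μ(2/r − 1/a_t)] = 0.9261 km/s.
Δv₂ = |v_t − v_c| = |0.9261 − 1.469| = 0.5429 km/s.

Δv₂ = 0.543 km/s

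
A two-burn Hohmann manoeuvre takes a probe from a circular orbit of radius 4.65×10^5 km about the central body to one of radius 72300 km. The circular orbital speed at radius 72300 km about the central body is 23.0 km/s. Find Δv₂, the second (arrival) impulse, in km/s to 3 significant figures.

Δv₂ = 7.26 km/s

From the circular-orbit relation v² = μ/r at r = 72300 km: μ = v²r = (23.0)² × 72300 = 3.82467×10^7 km³/s².
Semi-major axis of the transfer orbit: a_t = (4.650×10^5 + 72300)/2 = 2.6865×10^5 km.
Circular speed at r = 72300 km: v_c = √(μ/r) = 23.000 km/s.
Transfer-orbit speed at the same r (vis-viva, a = a_t): v_t = √[μ(2/r − 1/a_t)] = 30.259 km/s.
Δv₂ = |v_t − v_c| = |30.259 − 23.000| = 7.259 km/s.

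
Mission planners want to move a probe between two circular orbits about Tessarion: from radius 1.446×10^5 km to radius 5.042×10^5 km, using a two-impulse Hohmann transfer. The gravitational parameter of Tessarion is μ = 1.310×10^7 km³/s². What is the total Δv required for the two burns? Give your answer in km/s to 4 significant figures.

The Hohmann ellipse has a_t = (r₁ + r₂)/2 = 3.244×10^5 km.
Circular speed at r₁: v₁ = √(μ/r₁) = √(1.310×10^7/1.446×10^5) = 9.5181 km/s.
On the transfer ellipse at r₁, vis-viva equation gives v_p = √[μ(2/r₁ − 1/a_t)] = 11.866 km/s.
First burn Δv₁ = |v_p − v₁| = 2.348 km/s.
Circular speed at r₂: v₂ = √(μ/r₂) = 5.097 km/s.
Transfer-orbit speed at r₂: v_a = √[μ(2/r₂ − 1/a_t)] = 3.403 km/s.
Second burn Δv₂ = |v₂ − v_a| = 1.694 km/s.
Total Δv = Δv₁ + Δv₂ = 4.042 km/s.

Δv = 4.042 km/s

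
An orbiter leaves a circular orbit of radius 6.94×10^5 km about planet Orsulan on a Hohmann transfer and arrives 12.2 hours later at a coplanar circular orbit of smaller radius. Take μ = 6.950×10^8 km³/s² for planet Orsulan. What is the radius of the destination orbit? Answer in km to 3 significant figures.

r₂ = 3.34×10^5 km

Transfer time t = 12.2 hours = 43920 s, and t = π√(a_t³/μ).
So a_t = (μ t²/π²)^(1/3) = (6.950×10^8 × (43920)² / π²)^(1/3) = 5.1405×10^5 km.
Since a_t = (r₁ + r₂)/2, r₂ = 2a_t − r₁ = 2×5.1405×10^5 − 6.940×10^5 = 3.341×10^5 km.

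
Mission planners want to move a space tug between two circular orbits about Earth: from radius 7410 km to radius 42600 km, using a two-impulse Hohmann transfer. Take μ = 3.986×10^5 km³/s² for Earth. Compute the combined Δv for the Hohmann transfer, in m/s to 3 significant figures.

Δv = 3630 m/s

Semi-major axis of the transfer orbit: a_t = (7410 + 42600)/2 = 25005 km.
Circular speed at r₁: v₁ = √(μ/r₁) = √(3.986×10^5/7410) = 7.334315 km/s.
Transfer-orbit speed at r₁ (vis-viva equation): v_p = √[μ(2/r₁ − 1/a_t)] = 9.573063 km/s.
First burn Δv₁ = |v_p − v₁| = 2.2387 km/s.
At r₂, v₂ = √(μ/r₂) = 3.0589 km/s.
Transfer-orbit speed at r₂: v_a = √[μ(2/r₂ − 1/a_t)] = 1.6652 km/s.
Second burn Δv₂ = |v₂ − v_a| = 1.3937 km/s.
Δv = Δv₁ + Δv₂ = 2.2387 + 1.3937 = 3.632 km/s.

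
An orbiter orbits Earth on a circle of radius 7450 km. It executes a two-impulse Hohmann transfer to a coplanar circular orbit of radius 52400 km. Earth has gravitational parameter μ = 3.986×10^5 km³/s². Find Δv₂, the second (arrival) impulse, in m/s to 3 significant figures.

Δv₂ = 1380 m/s

Semi-major axis of the transfer orbit: a_t = (7450 + 52400)/2 = 29925 km.
On the circular orbit at r = 52400 km, v_c = √(μ/r) = 2.758 km/s.
Transfer-orbit speed at the same r (vis-viva, a = a_t): v_t = √[μ(2/r − 1/a_t)] = 1.376 km/s.
Δv₂ = |v_t − v_c| = |1.376 − 2.758| = 1.382 km/s.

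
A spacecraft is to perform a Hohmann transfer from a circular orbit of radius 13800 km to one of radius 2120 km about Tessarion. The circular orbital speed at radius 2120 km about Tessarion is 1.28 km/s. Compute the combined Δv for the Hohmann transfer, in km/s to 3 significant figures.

From the circular-orbit relation v² = μ/r at r = 2120 km: μ = v²r = (1.28)² × 2120 = 3473.41 km³/s².
Semi-major axis of the transfer orbit: a_t = (13800 + 2120)/2 = 7960 km.
Circular speed at r₁: v₁ = √(μ/r₁) = √(3473.41/13800) = 0.50169 km/s.
On the transfer ellipse at r₁, vis-viva equation gives v_a = √[μ(2/r₁ − 1/a_t)] = 0.25891 km/s.
First burn Δv₁ = |v_a − v₁| = 0.24278 km/s.
Circular speed at r₂: v₂ = √(μ/r₂) = 1.28000 km/s.
Transfer-orbit speed at r₂: v_p = √[μ(2/r₂ − 1/a_t)] = 1.68536 km/s.
Second burn Δv₂ = |v₂ − v_p| = 0.40536 km/s.
Total Δv = Δv₁ + Δv₂ = 0.6481 km/s.

Δv = 0.648 km/s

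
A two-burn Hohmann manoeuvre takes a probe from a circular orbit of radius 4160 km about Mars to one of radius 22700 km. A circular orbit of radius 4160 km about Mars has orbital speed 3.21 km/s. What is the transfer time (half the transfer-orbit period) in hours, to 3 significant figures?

t = 6.56 hours

From the circular-orbit relation v² = μ/r at r = 4160 km: μ = v²r = (3.21)² × 4160 = 42865.1 km³/s².
Semi-major axis of the transfer orbit: a_t = (4160 + 22700)/2 = 13430 km.
Half the transfer-orbit period gives t = π√(a_t³/μ) = 23620 s.
Converting: 23620 s ÷ 3600 s/hour = 6.56 hours.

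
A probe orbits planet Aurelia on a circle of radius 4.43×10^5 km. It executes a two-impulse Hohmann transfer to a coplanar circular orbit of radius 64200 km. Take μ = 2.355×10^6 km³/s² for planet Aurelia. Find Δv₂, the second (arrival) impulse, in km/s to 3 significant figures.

The Hohmann ellipse has a_t = (r₁ + r₂)/2 = 2.536×10^5 km.
Circular speed at r = 64200 km: v_c = √(μ/r) = 6.057 km/s.
Vis-viva on the transfer ellipse at r = 64200 km gives v_t = √[μ(2/r − 1/a_t)] = 8.005 km/s.
Δv₂ = |v_t − v_c| = |8.005 − 6.057| = 1.948 km/s.

Δv₂ = 1.95 km/s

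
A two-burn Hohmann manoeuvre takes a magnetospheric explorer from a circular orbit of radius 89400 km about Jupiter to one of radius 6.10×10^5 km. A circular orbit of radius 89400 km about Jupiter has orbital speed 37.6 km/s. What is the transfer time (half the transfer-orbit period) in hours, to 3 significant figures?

From the circular-orbit relation v² = μ/r at r = 89400 km: μ = v²r = (37.6)² × 89400 = 1.26390×10^8 km³/s².
Transfer-ellipse semi-major axis a_t = (r₁ + r₂)/2 = (89400 + 6.100×10^5)/2 = 3.497×10^5 km.
Half the transfer-orbit period gives t = π√(a_t³/μ) = 57790 s.
Converting: 57790 s ÷ 3600 s/hour = 16.1 hours.

t = 16.1 hours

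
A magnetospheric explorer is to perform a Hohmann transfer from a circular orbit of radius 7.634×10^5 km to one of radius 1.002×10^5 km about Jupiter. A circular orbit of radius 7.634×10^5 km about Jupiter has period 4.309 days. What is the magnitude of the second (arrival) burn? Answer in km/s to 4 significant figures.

Δv₂ = 11.72 km/s

From Kepler's third law T² = 4π²r³/μ at r = 7.634×10^5 km, T = 4.309 days = 4.309 × 86400 s = 3.722976×10^5 s: μ = 4π²r³/T² = 1.26717×10^8 km³/s².
The Hohmann ellipse has a_t = (r₁ + r₂)/2 = 4.318×10^5 km.
On the circular orbit at r = 1.002×10^5 km, v_c = √(μ/r) = 35.56 km/s.
Vis-viva on the transfer ellipse at r = 1.002×10^5 km gives v_t = √[μ(2/r − 1/a_t)] = 47.28 km/s.
Δv₂ = |v_t − v_c| = |47.28 − 35.56| = 11.72 km/s.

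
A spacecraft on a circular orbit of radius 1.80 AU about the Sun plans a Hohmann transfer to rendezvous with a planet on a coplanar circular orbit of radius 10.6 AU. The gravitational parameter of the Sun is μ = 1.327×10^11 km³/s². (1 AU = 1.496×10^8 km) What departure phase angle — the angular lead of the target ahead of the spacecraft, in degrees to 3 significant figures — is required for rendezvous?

In km: r₁ = 1.80 × 1.496×10^8 = 2.6928×10^8 km; r₂ = 10.6 × 1.496×10^8 = 1.58576×10^9 km.
The Hohmann ellipse has a_t = (r₁ + r₂)/2 = 9.2752×10^8 km.
The half-period of the transfer ellipse is t = π√(a_t³/μ) = 2.436×10^8 s.
Target angular speed ω₂ = √(μ/r₂³) = 5.769×10^-9 rad/s.
Angle swept by the target during transfer: ω₂·t = 1.4053 rad = 80.52°.
The spacecraft traverses 180° on the transfer ellipse, so the target must lead by 180° − 80.52° = 99.5°.

φ = 99.5°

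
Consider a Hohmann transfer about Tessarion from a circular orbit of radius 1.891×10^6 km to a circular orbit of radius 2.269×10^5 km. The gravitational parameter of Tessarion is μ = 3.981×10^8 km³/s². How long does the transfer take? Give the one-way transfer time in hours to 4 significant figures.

The Hohmann ellipse has a_t = (r₁ + r₂)/2 = 1.05895×10^6 km.
By Kepler's third law the transfer-orbit period is T = 2π√(a_t³/μ), so t = T/2 = 1.7158×10^5 s.
Converting: 1.7158×10^5 s ÷ 3600 s/hour = 47.66 hours.

t = 47.66 hours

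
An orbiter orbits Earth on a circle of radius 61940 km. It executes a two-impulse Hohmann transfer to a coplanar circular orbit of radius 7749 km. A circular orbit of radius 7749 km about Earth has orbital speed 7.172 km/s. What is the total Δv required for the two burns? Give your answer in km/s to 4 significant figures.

From the circular-orbit relation v² = μ/r at r = 7749 km: μ = v²r = (7.172)² × 7749 = 3.98590×10^5 km³/s².
The Hohmann ellipse has a_t = (r₁ + r₂)/2 = 34844.5 km.
Circular speed at r₁: v₁ = √(μ/r₁) = √(3.98590×10^5/61940) = 2.53675 km/s.
Transfer-orbit speed at r₁ (vis-viva equation): v_a = √[μ(2/r₁ − 1/a_t)] = 1.19628 km/s.
First burn Δv₁ = |v_a − v₁| = 1.3405 km/s.
At r₂, v₂ = √(μ/r₂) = 7.1720 km/s.
Transfer-orbit speed at r₂: v_p = √[μ(2/r₂ − 1/a_t)] = 9.5622 km/s.
Second burn Δv₂ = |v₂ − v_p| = 2.3902 km/s.
Δv = Δv₁ + Δv₂ = 1.3405 + 2.3902 = 3.731 km/s.

Δv = 3.731 km/s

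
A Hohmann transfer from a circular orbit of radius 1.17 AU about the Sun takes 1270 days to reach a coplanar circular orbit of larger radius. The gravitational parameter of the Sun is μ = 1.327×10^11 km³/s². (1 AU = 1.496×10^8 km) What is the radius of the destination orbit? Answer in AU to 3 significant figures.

r₂ = 6.12 AU

In km: r₁ = 1.17 × 1.496×10^8 = 1.75032×10^8 km.
Transfer time t = 1270 days = 1.09728×10^8 s, and t = π√(a_t³/μ).
So a_t = (μ t²/π²)^(1/3) = (1.327×10^11 × (1.09728×10^8)² / π²)^(1/3) = 5.4501×10^8 km.
Since a_t = (r₁ + r₂)/2, r₂ = 2a_t − r₁ = 2×5.4501×10^8 − 1.75032×10^8 = 9.14988×10^8 km.
In AU: r₂ = 9.14988×10^8 / 1.496×10^8 = 6.12 AU.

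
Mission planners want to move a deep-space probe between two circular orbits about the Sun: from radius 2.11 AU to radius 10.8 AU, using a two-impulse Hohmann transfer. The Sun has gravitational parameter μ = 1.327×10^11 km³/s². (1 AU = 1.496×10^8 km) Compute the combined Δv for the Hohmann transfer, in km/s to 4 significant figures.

Δv = 9.899 km/s

In km: r₁ = 2.11 × 1.496×10^8 = 3.15656×10^8 km; r₂ = 10.8 × 1.496×10^8 = 1.61568×10^9 km.
Transfer-ellipse semi-major axis a_t = (r₁ + r₂)/2 = (3.15656×10^8 + 1.61568×10^9)/2 = 9.65668×10^8 km.
At r₁ the circular-orbit speed is v₁ = √(μ/r₁) = 20.5035 km/s.
Transfer-orbit speed at r₁ (vis-viva): v_p = √[μ(2/r₁ − 1/a_t)] = 26.5211 km/s.
First burn Δv₁ = |v_p − v₁| = 6.018 km/s.
Circular speed at r₂: v₂ = √(μ/r₂) = 9.0627 km/s.
Transfer-orbit speed at r₂: v_a = √[μ(2/r₂ − 1/a_t)] = 5.1814 km/s.
Second burn Δv₂ = |v₂ − v_a| = 3.881 km/s.
Δv = Δv₁ + Δv₂ = 6.018 + 3.881 = 9.899 km/s.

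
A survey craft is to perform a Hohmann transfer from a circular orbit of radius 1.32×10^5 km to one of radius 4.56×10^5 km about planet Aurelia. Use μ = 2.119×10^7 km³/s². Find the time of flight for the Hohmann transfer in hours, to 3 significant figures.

The Hohmann ellipse has a_t = (r₁ + r₂)/2 = 2.940×10^5 km.
Transfer time t = π√(a_t³/μ) = π√((2.940×10^5)³ / 2.119×10^7) = 1.088×10^5 s.
Converting: 1.088×10^5 s ÷ 3600 s/hour = 30.2 hours.

t = 30.2 hours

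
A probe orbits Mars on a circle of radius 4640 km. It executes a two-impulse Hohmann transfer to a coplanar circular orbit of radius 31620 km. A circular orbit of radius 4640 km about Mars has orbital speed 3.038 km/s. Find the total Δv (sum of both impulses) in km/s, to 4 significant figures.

From the circular-orbit relation v² = μ/r at r = 4640 km: μ = v²r = (3.038)² × 4640 = 42824.6 km³/s².
Transfer-ellipse semi-major axis a_t = (r₁ + r₂)/2 = (4640 + 31620)/2 = 18130 km.
Circular speed at r₁: v₁ = √(μ/r₁) = √(42824.6/4640) = 3.0380 km/s.
Transfer-orbit speed at r₁ (vis-viva): v_p = √[μ(2/r₁ − 1/a_t)] = 4.0121 km/s.
First burn Δv₁ = |v_p − v₁| = 0.9741 km/s.
At r₂, v₂ = √(μ/r₂) = 1.16377 km/s.
Transfer-orbit speed at r₂: v_a = √[μ(2/r₂ − 1/a_t)] = 0.588743 km/s.
Second burn Δv₂ = |v₂ − v_a| = 0.5750 km/s.
Total Δv = Δv₁ + Δv₂ = 1.549 km/s.

Δv = 1.549 km/s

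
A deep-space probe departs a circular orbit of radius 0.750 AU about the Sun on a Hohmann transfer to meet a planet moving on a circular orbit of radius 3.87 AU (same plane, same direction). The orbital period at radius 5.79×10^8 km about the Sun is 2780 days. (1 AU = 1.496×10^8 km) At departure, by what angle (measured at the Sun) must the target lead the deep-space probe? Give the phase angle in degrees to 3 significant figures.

φ = 97.0°

From Kepler's third law T² = 4π²r³/μ at r = 5.79×10^8 km, T = 2780 days = 2780 × 86400 s = 2.40192×10^8 s: μ = 4π²r³/T² = 1.32825×10^11 km³/s².
In km: r₁ = 0.750 × 1.496×10^8 = 1.122×10^8 km; r₂ = 3.87 × 1.496×10^8 = 5.78952×10^8 km.
The Hohmann ellipse has a_t = (r₁ + r₂)/2 = 3.45576×10^8 km.
Transfer time t = π√(a_t³/μ) = 5.5377×10^7 s.
The target's mean motion on its circular orbit is ω₂ = √(μ/r₂³) = 2.6162×10^-8 rad/s.
Angle swept by the target during transfer: ω₂·t = 1.4488 rad = 83.01°.
The deep-space probe traverses 180° on the transfer ellipse, so the target must lead by 180° − 83.01° = 97.0°.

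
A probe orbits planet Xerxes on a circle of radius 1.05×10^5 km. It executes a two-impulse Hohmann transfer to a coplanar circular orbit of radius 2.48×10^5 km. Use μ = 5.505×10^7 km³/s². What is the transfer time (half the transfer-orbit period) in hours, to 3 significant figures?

Transfer-ellipse semi-major axis a_t = (r₁ + r₂)/2 = (1.050×10^5 + 2.480×10^5)/2 = 1.765×10^5 km.
By Kepler's third law the transfer-orbit period is T = 2π√(a_t³/μ), so t = T/2 = 31400 s.
Converting: 31400 s ÷ 3600 s/hour = 8.72 hours.

t = 8.72 hours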